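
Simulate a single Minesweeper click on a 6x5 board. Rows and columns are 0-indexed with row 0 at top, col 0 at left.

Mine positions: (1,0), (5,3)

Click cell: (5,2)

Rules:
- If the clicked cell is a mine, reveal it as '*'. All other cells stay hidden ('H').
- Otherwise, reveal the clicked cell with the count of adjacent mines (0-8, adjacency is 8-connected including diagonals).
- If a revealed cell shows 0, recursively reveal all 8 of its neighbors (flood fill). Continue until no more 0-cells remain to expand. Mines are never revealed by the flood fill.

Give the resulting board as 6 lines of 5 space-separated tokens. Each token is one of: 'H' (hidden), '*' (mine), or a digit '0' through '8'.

H H H H H
H H H H H
H H H H H
H H H H H
H H H H H
H H 1 H H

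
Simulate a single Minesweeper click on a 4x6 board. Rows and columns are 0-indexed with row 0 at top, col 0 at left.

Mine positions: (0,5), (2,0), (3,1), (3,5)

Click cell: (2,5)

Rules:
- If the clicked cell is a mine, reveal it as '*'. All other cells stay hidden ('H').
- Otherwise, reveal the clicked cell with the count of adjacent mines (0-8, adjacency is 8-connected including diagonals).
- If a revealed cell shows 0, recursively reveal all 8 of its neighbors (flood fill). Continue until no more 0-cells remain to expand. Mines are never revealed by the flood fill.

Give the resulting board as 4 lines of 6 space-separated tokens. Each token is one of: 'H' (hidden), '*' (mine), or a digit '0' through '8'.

H H H H H H
H H H H H H
H H H H H 1
H H H H H H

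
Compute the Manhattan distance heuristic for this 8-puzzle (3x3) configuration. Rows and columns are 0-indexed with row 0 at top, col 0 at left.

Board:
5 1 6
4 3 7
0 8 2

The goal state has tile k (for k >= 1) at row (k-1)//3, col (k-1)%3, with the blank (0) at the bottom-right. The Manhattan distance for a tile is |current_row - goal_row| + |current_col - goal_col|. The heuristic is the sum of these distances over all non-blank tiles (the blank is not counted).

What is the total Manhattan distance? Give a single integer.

Answer: 12

Derivation:
Tile 5: (0,0)->(1,1) = 2
Tile 1: (0,1)->(0,0) = 1
Tile 6: (0,2)->(1,2) = 1
Tile 4: (1,0)->(1,0) = 0
Tile 3: (1,1)->(0,2) = 2
Tile 7: (1,2)->(2,0) = 3
Tile 8: (2,1)->(2,1) = 0
Tile 2: (2,2)->(0,1) = 3
Sum: 2 + 1 + 1 + 0 + 2 + 3 + 0 + 3 = 12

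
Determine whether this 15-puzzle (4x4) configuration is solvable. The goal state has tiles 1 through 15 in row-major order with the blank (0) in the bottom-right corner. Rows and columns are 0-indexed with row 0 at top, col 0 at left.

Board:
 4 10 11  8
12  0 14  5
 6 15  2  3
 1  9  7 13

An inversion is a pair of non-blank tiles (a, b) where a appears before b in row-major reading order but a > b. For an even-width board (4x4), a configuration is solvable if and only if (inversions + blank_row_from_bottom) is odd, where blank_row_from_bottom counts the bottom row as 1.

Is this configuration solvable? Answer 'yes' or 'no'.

Answer: no

Derivation:
Inversions: 55
Blank is in row 1 (0-indexed from top), which is row 3 counting from the bottom (bottom = 1).
55 + 3 = 58, which is even, so the puzzle is not solvable.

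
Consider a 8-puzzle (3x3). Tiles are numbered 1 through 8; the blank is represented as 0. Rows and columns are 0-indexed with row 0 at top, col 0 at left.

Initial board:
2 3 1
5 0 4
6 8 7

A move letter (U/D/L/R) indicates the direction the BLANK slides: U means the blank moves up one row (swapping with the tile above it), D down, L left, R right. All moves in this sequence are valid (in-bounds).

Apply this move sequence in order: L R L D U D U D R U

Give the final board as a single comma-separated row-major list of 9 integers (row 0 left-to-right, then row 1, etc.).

Answer: 2, 3, 1, 6, 0, 4, 8, 5, 7

Derivation:
After move 1 (L):
2 3 1
0 5 4
6 8 7

After move 2 (R):
2 3 1
5 0 4
6 8 7

After move 3 (L):
2 3 1
0 5 4
6 8 7

After move 4 (D):
2 3 1
6 5 4
0 8 7

After move 5 (U):
2 3 1
0 5 4
6 8 7

After move 6 (D):
2 3 1
6 5 4
0 8 7

After move 7 (U):
2 3 1
0 5 4
6 8 7

After move 8 (D):
2 3 1
6 5 4
0 8 7

After move 9 (R):
2 3 1
6 5 4
8 0 7

After move 10 (U):
2 3 1
6 0 4
8 5 7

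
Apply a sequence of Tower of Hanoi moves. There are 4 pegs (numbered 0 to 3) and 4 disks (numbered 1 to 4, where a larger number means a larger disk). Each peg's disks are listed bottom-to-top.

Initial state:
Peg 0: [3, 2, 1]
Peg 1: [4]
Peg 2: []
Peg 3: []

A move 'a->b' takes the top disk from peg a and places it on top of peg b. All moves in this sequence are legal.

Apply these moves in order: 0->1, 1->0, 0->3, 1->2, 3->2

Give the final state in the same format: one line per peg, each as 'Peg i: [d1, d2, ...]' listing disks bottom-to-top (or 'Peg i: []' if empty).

Answer: Peg 0: [3, 2]
Peg 1: []
Peg 2: [4, 1]
Peg 3: []

Derivation:
After move 1 (0->1):
Peg 0: [3, 2]
Peg 1: [4, 1]
Peg 2: []
Peg 3: []

After move 2 (1->0):
Peg 0: [3, 2, 1]
Peg 1: [4]
Peg 2: []
Peg 3: []

After move 3 (0->3):
Peg 0: [3, 2]
Peg 1: [4]
Peg 2: []
Peg 3: [1]

After move 4 (1->2):
Peg 0: [3, 2]
Peg 1: []
Peg 2: [4]
Peg 3: [1]

After move 5 (3->2):
Peg 0: [3, 2]
Peg 1: []
Peg 2: [4, 1]
Peg 3: []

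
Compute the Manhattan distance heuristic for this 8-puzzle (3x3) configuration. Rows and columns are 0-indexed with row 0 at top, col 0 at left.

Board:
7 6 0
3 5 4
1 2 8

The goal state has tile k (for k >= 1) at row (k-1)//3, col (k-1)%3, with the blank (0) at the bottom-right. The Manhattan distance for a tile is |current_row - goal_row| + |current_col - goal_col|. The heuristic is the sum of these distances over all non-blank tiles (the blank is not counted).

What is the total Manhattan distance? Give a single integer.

Answer: 14

Derivation:
Tile 7: at (0,0), goal (2,0), distance |0-2|+|0-0| = 2
Tile 6: at (0,1), goal (1,2), distance |0-1|+|1-2| = 2
Tile 3: at (1,0), goal (0,2), distance |1-0|+|0-2| = 3
Tile 5: at (1,1), goal (1,1), distance |1-1|+|1-1| = 0
Tile 4: at (1,2), goal (1,0), distance |1-1|+|2-0| = 2
Tile 1: at (2,0), goal (0,0), distance |2-0|+|0-0| = 2
Tile 2: at (2,1), goal (0,1), distance |2-0|+|1-1| = 2
Tile 8: at (2,2), goal (2,1), distance |2-2|+|2-1| = 1
Sum: 2 + 2 + 3 + 0 + 2 + 2 + 2 + 1 = 14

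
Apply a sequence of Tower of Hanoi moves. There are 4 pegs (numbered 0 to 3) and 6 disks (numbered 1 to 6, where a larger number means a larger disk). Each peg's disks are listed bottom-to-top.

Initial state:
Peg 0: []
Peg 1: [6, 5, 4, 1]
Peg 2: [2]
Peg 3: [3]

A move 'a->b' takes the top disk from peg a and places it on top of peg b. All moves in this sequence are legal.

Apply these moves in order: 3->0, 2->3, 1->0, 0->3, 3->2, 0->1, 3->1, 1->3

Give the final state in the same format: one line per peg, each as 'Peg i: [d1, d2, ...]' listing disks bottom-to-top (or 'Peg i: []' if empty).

Answer: Peg 0: []
Peg 1: [6, 5, 4, 3]
Peg 2: [1]
Peg 3: [2]

Derivation:
After move 1 (3->0):
Peg 0: [3]
Peg 1: [6, 5, 4, 1]
Peg 2: [2]
Peg 3: []

After move 2 (2->3):
Peg 0: [3]
Peg 1: [6, 5, 4, 1]
Peg 2: []
Peg 3: [2]

After move 3 (1->0):
Peg 0: [3, 1]
Peg 1: [6, 5, 4]
Peg 2: []
Peg 3: [2]

After move 4 (0->3):
Peg 0: [3]
Peg 1: [6, 5, 4]
Peg 2: []
Peg 3: [2, 1]

After move 5 (3->2):
Peg 0: [3]
Peg 1: [6, 5, 4]
Peg 2: [1]
Peg 3: [2]

After move 6 (0->1):
Peg 0: []
Peg 1: [6, 5, 4, 3]
Peg 2: [1]
Peg 3: [2]

After move 7 (3->1):
Peg 0: []
Peg 1: [6, 5, 4, 3, 2]
Peg 2: [1]
Peg 3: []

After move 8 (1->3):
Peg 0: []
Peg 1: [6, 5, 4, 3]
Peg 2: [1]
Peg 3: [2]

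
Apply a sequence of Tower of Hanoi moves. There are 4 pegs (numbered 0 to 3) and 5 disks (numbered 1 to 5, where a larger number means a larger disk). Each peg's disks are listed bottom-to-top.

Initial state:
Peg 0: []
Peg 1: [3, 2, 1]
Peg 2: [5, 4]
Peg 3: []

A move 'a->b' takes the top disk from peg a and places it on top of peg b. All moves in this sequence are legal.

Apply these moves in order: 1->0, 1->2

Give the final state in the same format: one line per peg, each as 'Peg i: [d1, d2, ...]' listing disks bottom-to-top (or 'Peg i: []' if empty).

Answer: Peg 0: [1]
Peg 1: [3]
Peg 2: [5, 4, 2]
Peg 3: []

Derivation:
After move 1 (1->0):
Peg 0: [1]
Peg 1: [3, 2]
Peg 2: [5, 4]
Peg 3: []

After move 2 (1->2):
Peg 0: [1]
Peg 1: [3]
Peg 2: [5, 4, 2]
Peg 3: []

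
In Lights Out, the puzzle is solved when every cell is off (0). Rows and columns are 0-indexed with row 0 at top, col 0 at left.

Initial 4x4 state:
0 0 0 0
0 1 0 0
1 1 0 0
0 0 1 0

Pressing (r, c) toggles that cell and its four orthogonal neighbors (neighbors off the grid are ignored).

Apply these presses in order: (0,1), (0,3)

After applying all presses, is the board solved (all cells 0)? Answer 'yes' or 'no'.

Answer: no

Derivation:
After press 1 at (0,1):
1 1 1 0
0 0 0 0
1 1 0 0
0 0 1 0

After press 2 at (0,3):
1 1 0 1
0 0 0 1
1 1 0 0
0 0 1 0

Lights still on: 7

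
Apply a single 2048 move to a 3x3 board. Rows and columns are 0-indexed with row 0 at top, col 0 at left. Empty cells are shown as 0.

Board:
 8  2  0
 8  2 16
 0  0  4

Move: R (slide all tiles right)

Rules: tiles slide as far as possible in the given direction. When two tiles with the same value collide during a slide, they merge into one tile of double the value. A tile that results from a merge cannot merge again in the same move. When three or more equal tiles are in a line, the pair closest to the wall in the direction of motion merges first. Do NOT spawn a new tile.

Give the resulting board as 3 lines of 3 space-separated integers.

Answer:  0  8  2
 8  2 16
 0  0  4

Derivation:
Slide right:
row 0: [8, 2, 0] -> [0, 8, 2]
row 1: [8, 2, 16] -> [8, 2, 16]
row 2: [0, 0, 4] -> [0, 0, 4]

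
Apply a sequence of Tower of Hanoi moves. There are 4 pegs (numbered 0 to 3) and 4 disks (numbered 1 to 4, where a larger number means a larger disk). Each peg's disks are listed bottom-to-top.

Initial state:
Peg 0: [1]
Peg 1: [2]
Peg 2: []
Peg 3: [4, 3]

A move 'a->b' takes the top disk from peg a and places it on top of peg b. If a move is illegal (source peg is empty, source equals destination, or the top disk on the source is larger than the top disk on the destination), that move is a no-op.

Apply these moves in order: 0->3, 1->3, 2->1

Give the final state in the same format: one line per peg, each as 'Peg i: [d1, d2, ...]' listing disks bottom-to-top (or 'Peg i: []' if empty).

After move 1 (0->3):
Peg 0: []
Peg 1: [2]
Peg 2: []
Peg 3: [4, 3, 1]

After move 2 (1->3):
Peg 0: []
Peg 1: [2]
Peg 2: []
Peg 3: [4, 3, 1]

After move 3 (2->1):
Peg 0: []
Peg 1: [2]
Peg 2: []
Peg 3: [4, 3, 1]

Answer: Peg 0: []
Peg 1: [2]
Peg 2: []
Peg 3: [4, 3, 1]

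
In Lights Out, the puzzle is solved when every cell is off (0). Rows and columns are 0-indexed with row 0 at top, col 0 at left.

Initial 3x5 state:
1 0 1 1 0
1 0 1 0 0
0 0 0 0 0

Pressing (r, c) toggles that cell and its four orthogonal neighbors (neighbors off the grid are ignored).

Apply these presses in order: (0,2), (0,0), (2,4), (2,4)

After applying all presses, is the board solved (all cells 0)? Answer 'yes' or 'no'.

Answer: yes

Derivation:
After press 1 at (0,2):
1 1 0 0 0
1 0 0 0 0
0 0 0 0 0

After press 2 at (0,0):
0 0 0 0 0
0 0 0 0 0
0 0 0 0 0

After press 3 at (2,4):
0 0 0 0 0
0 0 0 0 1
0 0 0 1 1

After press 4 at (2,4):
0 0 0 0 0
0 0 0 0 0
0 0 0 0 0

Lights still on: 0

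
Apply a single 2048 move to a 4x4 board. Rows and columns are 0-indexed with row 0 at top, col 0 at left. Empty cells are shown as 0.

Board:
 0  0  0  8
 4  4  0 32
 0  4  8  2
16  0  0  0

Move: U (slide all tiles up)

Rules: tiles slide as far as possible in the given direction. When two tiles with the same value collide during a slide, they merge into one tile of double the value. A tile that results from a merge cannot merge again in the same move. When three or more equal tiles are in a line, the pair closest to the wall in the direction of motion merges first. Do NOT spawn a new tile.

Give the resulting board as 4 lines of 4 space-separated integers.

Slide up:
col 0: [0, 4, 0, 16] -> [4, 16, 0, 0]
col 1: [0, 4, 4, 0] -> [8, 0, 0, 0]
col 2: [0, 0, 8, 0] -> [8, 0, 0, 0]
col 3: [8, 32, 2, 0] -> [8, 32, 2, 0]

Answer:  4  8  8  8
16  0  0 32
 0  0  0  2
 0  0  0  0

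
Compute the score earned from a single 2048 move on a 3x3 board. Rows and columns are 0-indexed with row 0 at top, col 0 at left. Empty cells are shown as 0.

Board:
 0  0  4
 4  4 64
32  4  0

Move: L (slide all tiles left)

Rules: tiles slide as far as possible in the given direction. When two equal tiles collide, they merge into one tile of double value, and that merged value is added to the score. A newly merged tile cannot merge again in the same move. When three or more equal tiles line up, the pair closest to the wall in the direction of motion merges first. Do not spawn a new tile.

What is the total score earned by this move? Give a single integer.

Slide left:
row 0: [0, 0, 4] -> [4, 0, 0]  score +0 (running 0)
row 1: [4, 4, 64] -> [8, 64, 0]  score +8 (running 8)
row 2: [32, 4, 0] -> [32, 4, 0]  score +0 (running 8)
Board after move:
 4  0  0
 8 64  0
32  4  0

Answer: 8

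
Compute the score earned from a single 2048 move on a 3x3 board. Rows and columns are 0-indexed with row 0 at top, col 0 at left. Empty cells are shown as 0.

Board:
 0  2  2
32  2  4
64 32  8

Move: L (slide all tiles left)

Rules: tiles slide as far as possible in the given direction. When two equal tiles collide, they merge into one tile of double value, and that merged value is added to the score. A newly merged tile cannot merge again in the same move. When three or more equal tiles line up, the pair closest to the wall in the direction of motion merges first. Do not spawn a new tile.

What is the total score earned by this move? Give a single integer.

Answer: 4

Derivation:
Slide left:
row 0: [0, 2, 2] -> [4, 0, 0]  score +4 (running 4)
row 1: [32, 2, 4] -> [32, 2, 4]  score +0 (running 4)
row 2: [64, 32, 8] -> [64, 32, 8]  score +0 (running 4)
Board after move:
 4  0  0
32  2  4
64 32  8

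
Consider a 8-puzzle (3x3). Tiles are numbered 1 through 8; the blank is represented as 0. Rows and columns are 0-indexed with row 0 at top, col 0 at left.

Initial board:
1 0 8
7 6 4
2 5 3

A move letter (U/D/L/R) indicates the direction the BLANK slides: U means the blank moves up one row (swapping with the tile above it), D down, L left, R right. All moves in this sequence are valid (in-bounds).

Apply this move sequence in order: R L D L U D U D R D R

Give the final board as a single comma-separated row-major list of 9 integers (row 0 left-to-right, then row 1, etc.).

Answer: 1, 6, 8, 7, 5, 4, 2, 3, 0

Derivation:
After move 1 (R):
1 8 0
7 6 4
2 5 3

After move 2 (L):
1 0 8
7 6 4
2 5 3

After move 3 (D):
1 6 8
7 0 4
2 5 3

After move 4 (L):
1 6 8
0 7 4
2 5 3

After move 5 (U):
0 6 8
1 7 4
2 5 3

After move 6 (D):
1 6 8
0 7 4
2 5 3

After move 7 (U):
0 6 8
1 7 4
2 5 3

After move 8 (D):
1 6 8
0 7 4
2 5 3

After move 9 (R):
1 6 8
7 0 4
2 5 3

After move 10 (D):
1 6 8
7 5 4
2 0 3

After move 11 (R):
1 6 8
7 5 4
2 3 0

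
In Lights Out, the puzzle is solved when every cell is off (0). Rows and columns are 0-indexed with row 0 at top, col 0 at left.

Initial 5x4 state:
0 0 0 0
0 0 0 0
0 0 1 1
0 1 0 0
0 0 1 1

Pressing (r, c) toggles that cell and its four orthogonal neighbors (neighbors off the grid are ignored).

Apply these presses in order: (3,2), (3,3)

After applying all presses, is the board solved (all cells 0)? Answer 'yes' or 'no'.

After press 1 at (3,2):
0 0 0 0
0 0 0 0
0 0 0 1
0 0 1 1
0 0 0 1

After press 2 at (3,3):
0 0 0 0
0 0 0 0
0 0 0 0
0 0 0 0
0 0 0 0

Lights still on: 0

Answer: yes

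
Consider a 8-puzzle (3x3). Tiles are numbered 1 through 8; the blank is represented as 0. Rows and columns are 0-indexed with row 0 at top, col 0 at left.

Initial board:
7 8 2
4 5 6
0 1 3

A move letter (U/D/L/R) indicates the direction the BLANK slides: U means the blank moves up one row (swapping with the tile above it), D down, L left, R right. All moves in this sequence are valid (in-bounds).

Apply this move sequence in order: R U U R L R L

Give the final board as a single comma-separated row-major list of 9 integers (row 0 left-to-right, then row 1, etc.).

Answer: 7, 0, 2, 4, 8, 6, 1, 5, 3

Derivation:
After move 1 (R):
7 8 2
4 5 6
1 0 3

After move 2 (U):
7 8 2
4 0 6
1 5 3

After move 3 (U):
7 0 2
4 8 6
1 5 3

After move 4 (R):
7 2 0
4 8 6
1 5 3

After move 5 (L):
7 0 2
4 8 6
1 5 3

After move 6 (R):
7 2 0
4 8 6
1 5 3

After move 7 (L):
7 0 2
4 8 6
1 5 3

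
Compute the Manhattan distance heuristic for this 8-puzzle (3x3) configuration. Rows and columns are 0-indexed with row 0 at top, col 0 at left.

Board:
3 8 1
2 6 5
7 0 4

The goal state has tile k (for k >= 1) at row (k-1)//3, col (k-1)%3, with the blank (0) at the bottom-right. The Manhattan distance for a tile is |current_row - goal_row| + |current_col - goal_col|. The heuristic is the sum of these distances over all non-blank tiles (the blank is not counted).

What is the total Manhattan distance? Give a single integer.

Answer: 13

Derivation:
Tile 3: (0,0)->(0,2) = 2
Tile 8: (0,1)->(2,1) = 2
Tile 1: (0,2)->(0,0) = 2
Tile 2: (1,0)->(0,1) = 2
Tile 6: (1,1)->(1,2) = 1
Tile 5: (1,2)->(1,1) = 1
Tile 7: (2,0)->(2,0) = 0
Tile 4: (2,2)->(1,0) = 3
Sum: 2 + 2 + 2 + 2 + 1 + 1 + 0 + 3 = 13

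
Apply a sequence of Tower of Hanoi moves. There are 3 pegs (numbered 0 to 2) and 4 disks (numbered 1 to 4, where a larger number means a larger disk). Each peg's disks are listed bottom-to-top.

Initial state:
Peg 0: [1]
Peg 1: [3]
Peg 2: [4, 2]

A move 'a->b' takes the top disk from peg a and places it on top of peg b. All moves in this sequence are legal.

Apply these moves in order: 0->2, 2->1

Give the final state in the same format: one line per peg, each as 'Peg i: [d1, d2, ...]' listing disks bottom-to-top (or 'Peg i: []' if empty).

After move 1 (0->2):
Peg 0: []
Peg 1: [3]
Peg 2: [4, 2, 1]

After move 2 (2->1):
Peg 0: []
Peg 1: [3, 1]
Peg 2: [4, 2]

Answer: Peg 0: []
Peg 1: [3, 1]
Peg 2: [4, 2]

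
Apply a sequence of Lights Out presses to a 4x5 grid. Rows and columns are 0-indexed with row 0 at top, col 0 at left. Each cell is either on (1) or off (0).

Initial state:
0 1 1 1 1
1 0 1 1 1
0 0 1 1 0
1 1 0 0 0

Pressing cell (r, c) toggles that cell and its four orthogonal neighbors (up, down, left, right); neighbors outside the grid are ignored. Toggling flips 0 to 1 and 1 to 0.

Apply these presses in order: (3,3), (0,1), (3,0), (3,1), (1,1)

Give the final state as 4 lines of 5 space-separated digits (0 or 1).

After press 1 at (3,3):
0 1 1 1 1
1 0 1 1 1
0 0 1 0 0
1 1 1 1 1

After press 2 at (0,1):
1 0 0 1 1
1 1 1 1 1
0 0 1 0 0
1 1 1 1 1

After press 3 at (3,0):
1 0 0 1 1
1 1 1 1 1
1 0 1 0 0
0 0 1 1 1

After press 4 at (3,1):
1 0 0 1 1
1 1 1 1 1
1 1 1 0 0
1 1 0 1 1

After press 5 at (1,1):
1 1 0 1 1
0 0 0 1 1
1 0 1 0 0
1 1 0 1 1

Answer: 1 1 0 1 1
0 0 0 1 1
1 0 1 0 0
1 1 0 1 1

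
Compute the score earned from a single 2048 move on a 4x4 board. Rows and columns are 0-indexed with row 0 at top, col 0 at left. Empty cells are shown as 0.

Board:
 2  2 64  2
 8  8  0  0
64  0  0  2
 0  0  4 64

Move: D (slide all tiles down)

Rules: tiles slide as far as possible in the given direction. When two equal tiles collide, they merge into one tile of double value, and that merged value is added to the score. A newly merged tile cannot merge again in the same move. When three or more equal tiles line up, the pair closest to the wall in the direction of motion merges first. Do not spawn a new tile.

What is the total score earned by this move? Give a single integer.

Answer: 4

Derivation:
Slide down:
col 0: [2, 8, 64, 0] -> [0, 2, 8, 64]  score +0 (running 0)
col 1: [2, 8, 0, 0] -> [0, 0, 2, 8]  score +0 (running 0)
col 2: [64, 0, 0, 4] -> [0, 0, 64, 4]  score +0 (running 0)
col 3: [2, 0, 2, 64] -> [0, 0, 4, 64]  score +4 (running 4)
Board after move:
 0  0  0  0
 2  0  0  0
 8  2 64  4
64  8  4 64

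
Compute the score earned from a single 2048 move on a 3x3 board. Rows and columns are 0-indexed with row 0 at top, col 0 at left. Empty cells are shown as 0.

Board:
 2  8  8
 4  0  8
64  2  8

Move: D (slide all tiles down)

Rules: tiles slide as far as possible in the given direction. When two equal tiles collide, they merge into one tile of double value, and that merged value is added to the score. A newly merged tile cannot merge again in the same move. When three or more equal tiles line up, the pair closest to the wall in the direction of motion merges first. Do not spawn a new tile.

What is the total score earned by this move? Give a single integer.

Slide down:
col 0: [2, 4, 64] -> [2, 4, 64]  score +0 (running 0)
col 1: [8, 0, 2] -> [0, 8, 2]  score +0 (running 0)
col 2: [8, 8, 8] -> [0, 8, 16]  score +16 (running 16)
Board after move:
 2  0  0
 4  8  8
64  2 16

Answer: 16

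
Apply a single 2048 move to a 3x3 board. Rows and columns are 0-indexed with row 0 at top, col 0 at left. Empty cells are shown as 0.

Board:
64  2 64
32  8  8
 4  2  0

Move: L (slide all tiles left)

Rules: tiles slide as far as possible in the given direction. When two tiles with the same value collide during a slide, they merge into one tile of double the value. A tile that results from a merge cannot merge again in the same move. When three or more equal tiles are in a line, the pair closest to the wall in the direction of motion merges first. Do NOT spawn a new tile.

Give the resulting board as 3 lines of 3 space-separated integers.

Slide left:
row 0: [64, 2, 64] -> [64, 2, 64]
row 1: [32, 8, 8] -> [32, 16, 0]
row 2: [4, 2, 0] -> [4, 2, 0]

Answer: 64  2 64
32 16  0
 4  2  0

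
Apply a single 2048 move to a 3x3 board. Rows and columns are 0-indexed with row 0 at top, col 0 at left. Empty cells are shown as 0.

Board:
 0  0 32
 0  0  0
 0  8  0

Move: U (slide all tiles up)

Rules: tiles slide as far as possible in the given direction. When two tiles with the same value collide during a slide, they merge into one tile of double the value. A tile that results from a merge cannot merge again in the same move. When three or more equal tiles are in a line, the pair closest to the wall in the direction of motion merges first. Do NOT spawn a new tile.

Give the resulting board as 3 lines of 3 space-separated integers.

Slide up:
col 0: [0, 0, 0] -> [0, 0, 0]
col 1: [0, 0, 8] -> [8, 0, 0]
col 2: [32, 0, 0] -> [32, 0, 0]

Answer:  0  8 32
 0  0  0
 0  0  0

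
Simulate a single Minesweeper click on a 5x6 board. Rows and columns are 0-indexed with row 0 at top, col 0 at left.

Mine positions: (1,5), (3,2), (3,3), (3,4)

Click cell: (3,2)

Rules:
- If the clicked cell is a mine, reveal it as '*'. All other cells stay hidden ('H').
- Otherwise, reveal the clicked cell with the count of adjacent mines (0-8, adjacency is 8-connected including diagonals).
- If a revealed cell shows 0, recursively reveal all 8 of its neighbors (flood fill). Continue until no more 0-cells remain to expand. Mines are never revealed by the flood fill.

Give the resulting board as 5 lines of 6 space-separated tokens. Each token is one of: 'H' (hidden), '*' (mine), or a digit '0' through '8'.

H H H H H H
H H H H H H
H H H H H H
H H * H H H
H H H H H H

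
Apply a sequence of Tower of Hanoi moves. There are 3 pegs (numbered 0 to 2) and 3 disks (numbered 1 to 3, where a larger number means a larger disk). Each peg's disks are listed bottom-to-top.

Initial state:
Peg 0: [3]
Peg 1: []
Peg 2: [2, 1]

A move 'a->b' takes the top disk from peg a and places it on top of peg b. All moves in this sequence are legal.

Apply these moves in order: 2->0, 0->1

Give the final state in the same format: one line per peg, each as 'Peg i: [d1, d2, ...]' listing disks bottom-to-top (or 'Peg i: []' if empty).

Answer: Peg 0: [3]
Peg 1: [1]
Peg 2: [2]

Derivation:
After move 1 (2->0):
Peg 0: [3, 1]
Peg 1: []
Peg 2: [2]

After move 2 (0->1):
Peg 0: [3]
Peg 1: [1]
Peg 2: [2]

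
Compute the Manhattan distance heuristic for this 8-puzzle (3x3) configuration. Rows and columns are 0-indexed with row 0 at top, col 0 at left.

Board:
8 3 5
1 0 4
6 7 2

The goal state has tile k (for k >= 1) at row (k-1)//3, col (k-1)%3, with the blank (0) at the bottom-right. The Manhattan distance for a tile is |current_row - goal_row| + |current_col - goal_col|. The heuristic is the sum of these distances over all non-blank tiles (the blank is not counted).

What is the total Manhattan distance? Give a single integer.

Answer: 16

Derivation:
Tile 8: at (0,0), goal (2,1), distance |0-2|+|0-1| = 3
Tile 3: at (0,1), goal (0,2), distance |0-0|+|1-2| = 1
Tile 5: at (0,2), goal (1,1), distance |0-1|+|2-1| = 2
Tile 1: at (1,0), goal (0,0), distance |1-0|+|0-0| = 1
Tile 4: at (1,2), goal (1,0), distance |1-1|+|2-0| = 2
Tile 6: at (2,0), goal (1,2), distance |2-1|+|0-2| = 3
Tile 7: at (2,1), goal (2,0), distance |2-2|+|1-0| = 1
Tile 2: at (2,2), goal (0,1), distance |2-0|+|2-1| = 3
Sum: 3 + 1 + 2 + 1 + 2 + 3 + 1 + 3 = 16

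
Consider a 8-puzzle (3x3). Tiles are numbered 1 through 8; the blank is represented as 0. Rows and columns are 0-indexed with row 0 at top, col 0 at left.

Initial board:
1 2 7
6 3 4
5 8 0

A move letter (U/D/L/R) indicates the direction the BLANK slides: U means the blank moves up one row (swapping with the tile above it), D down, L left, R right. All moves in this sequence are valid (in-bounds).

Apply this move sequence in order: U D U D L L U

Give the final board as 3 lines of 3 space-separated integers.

After move 1 (U):
1 2 7
6 3 0
5 8 4

After move 2 (D):
1 2 7
6 3 4
5 8 0

After move 3 (U):
1 2 7
6 3 0
5 8 4

After move 4 (D):
1 2 7
6 3 4
5 8 0

After move 5 (L):
1 2 7
6 3 4
5 0 8

After move 6 (L):
1 2 7
6 3 4
0 5 8

After move 7 (U):
1 2 7
0 3 4
6 5 8

Answer: 1 2 7
0 3 4
6 5 8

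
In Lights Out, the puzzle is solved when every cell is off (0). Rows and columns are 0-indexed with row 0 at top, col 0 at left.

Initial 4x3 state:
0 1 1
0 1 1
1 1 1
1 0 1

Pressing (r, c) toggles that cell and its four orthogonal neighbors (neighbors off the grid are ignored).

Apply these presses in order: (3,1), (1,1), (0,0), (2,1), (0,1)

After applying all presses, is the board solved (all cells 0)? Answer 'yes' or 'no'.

Answer: yes

Derivation:
After press 1 at (3,1):
0 1 1
0 1 1
1 0 1
0 1 0

After press 2 at (1,1):
0 0 1
1 0 0
1 1 1
0 1 0

After press 3 at (0,0):
1 1 1
0 0 0
1 1 1
0 1 0

After press 4 at (2,1):
1 1 1
0 1 0
0 0 0
0 0 0

After press 5 at (0,1):
0 0 0
0 0 0
0 0 0
0 0 0

Lights still on: 0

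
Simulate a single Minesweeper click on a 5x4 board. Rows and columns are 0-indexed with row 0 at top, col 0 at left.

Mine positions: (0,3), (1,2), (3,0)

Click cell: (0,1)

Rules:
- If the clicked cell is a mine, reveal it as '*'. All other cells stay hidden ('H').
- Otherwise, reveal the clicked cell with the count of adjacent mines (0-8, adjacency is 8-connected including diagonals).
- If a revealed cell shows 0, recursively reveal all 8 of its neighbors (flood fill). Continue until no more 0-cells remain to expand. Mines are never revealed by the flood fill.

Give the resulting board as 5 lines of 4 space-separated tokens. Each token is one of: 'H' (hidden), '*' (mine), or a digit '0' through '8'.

H 1 H H
H H H H
H H H H
H H H H
H H H H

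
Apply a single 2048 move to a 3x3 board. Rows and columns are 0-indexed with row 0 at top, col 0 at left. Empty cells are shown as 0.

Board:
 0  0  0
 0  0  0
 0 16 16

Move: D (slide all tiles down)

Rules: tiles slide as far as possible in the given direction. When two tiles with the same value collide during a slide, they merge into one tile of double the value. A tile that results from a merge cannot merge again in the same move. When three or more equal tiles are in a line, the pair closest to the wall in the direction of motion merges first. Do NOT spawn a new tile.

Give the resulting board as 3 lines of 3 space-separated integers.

Answer:  0  0  0
 0  0  0
 0 16 16

Derivation:
Slide down:
col 0: [0, 0, 0] -> [0, 0, 0]
col 1: [0, 0, 16] -> [0, 0, 16]
col 2: [0, 0, 16] -> [0, 0, 16]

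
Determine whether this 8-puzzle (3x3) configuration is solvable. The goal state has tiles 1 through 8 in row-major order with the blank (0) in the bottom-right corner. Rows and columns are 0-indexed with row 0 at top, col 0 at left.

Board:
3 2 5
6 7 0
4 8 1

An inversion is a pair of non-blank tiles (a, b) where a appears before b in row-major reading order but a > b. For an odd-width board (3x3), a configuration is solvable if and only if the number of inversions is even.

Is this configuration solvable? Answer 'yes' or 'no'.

Answer: no

Derivation:
Inversions (pairs i<j in row-major order where tile[i] > tile[j] > 0): 11
11 is odd, so the puzzle is not solvable.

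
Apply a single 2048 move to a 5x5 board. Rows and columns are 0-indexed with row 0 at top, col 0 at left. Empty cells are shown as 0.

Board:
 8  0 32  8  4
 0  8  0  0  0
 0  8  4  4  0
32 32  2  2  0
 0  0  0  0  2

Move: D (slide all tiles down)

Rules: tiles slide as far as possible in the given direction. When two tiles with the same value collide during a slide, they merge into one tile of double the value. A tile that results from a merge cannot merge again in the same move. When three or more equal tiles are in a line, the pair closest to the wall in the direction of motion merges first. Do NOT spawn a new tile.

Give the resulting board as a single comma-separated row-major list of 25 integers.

Slide down:
col 0: [8, 0, 0, 32, 0] -> [0, 0, 0, 8, 32]
col 1: [0, 8, 8, 32, 0] -> [0, 0, 0, 16, 32]
col 2: [32, 0, 4, 2, 0] -> [0, 0, 32, 4, 2]
col 3: [8, 0, 4, 2, 0] -> [0, 0, 8, 4, 2]
col 4: [4, 0, 0, 0, 2] -> [0, 0, 0, 4, 2]

Answer: 0, 0, 0, 0, 0, 0, 0, 0, 0, 0, 0, 0, 32, 8, 0, 8, 16, 4, 4, 4, 32, 32, 2, 2, 2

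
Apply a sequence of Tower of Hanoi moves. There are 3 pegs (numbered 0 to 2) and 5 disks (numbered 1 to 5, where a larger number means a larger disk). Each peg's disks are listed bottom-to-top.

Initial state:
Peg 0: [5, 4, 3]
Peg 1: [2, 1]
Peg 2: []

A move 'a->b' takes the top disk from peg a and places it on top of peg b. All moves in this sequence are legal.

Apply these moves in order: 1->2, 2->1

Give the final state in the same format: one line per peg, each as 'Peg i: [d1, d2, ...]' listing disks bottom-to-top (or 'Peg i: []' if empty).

Answer: Peg 0: [5, 4, 3]
Peg 1: [2, 1]
Peg 2: []

Derivation:
After move 1 (1->2):
Peg 0: [5, 4, 3]
Peg 1: [2]
Peg 2: [1]

After move 2 (2->1):
Peg 0: [5, 4, 3]
Peg 1: [2, 1]
Peg 2: []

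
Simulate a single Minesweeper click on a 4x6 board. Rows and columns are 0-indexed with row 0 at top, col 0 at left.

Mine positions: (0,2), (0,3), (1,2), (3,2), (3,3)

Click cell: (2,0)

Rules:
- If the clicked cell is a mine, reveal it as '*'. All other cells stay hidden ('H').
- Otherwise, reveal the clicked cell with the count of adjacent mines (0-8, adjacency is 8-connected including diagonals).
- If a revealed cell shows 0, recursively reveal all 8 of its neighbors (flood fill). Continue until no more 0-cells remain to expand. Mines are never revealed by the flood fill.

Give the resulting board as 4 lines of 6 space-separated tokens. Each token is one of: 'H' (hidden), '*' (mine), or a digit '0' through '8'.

0 2 H H H H
0 2 H H H H
0 2 H H H H
0 1 H H H H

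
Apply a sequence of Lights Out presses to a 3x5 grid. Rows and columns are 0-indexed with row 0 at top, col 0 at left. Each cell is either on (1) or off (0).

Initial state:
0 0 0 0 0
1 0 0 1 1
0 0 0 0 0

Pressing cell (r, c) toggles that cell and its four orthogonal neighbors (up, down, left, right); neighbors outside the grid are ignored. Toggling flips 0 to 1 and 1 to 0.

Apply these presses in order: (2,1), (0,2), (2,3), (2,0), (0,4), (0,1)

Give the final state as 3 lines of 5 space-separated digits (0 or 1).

After press 1 at (2,1):
0 0 0 0 0
1 1 0 1 1
1 1 1 0 0

After press 2 at (0,2):
0 1 1 1 0
1 1 1 1 1
1 1 1 0 0

After press 3 at (2,3):
0 1 1 1 0
1 1 1 0 1
1 1 0 1 1

After press 4 at (2,0):
0 1 1 1 0
0 1 1 0 1
0 0 0 1 1

After press 5 at (0,4):
0 1 1 0 1
0 1 1 0 0
0 0 0 1 1

After press 6 at (0,1):
1 0 0 0 1
0 0 1 0 0
0 0 0 1 1

Answer: 1 0 0 0 1
0 0 1 0 0
0 0 0 1 1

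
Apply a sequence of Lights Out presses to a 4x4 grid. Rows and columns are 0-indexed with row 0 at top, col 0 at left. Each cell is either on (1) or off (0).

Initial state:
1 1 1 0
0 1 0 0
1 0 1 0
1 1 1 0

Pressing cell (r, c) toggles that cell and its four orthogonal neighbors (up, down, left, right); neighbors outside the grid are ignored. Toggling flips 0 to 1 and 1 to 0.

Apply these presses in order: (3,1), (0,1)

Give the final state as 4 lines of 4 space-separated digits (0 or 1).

Answer: 0 0 0 0
0 0 0 0
1 1 1 0
0 0 0 0

Derivation:
After press 1 at (3,1):
1 1 1 0
0 1 0 0
1 1 1 0
0 0 0 0

After press 2 at (0,1):
0 0 0 0
0 0 0 0
1 1 1 0
0 0 0 0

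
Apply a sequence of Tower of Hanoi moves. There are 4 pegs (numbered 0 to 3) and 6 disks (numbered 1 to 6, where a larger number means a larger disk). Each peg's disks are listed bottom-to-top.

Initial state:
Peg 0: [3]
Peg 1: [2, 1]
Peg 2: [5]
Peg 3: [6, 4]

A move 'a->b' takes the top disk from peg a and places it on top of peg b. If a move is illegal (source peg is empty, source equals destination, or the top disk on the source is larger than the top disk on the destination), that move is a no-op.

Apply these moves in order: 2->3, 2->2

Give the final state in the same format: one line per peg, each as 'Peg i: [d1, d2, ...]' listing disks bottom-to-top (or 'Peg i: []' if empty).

Answer: Peg 0: [3]
Peg 1: [2, 1]
Peg 2: [5]
Peg 3: [6, 4]

Derivation:
After move 1 (2->3):
Peg 0: [3]
Peg 1: [2, 1]
Peg 2: [5]
Peg 3: [6, 4]

After move 2 (2->2):
Peg 0: [3]
Peg 1: [2, 1]
Peg 2: [5]
Peg 3: [6, 4]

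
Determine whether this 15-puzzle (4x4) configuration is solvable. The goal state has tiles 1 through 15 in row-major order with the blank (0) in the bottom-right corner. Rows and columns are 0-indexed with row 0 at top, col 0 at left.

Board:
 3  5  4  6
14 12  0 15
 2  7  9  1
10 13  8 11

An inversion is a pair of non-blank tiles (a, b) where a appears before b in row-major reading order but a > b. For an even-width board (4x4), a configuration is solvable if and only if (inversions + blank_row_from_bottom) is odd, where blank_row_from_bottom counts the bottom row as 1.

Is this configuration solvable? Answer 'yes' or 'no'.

Answer: yes

Derivation:
Inversions: 40
Blank is in row 1 (0-indexed from top), which is row 3 counting from the bottom (bottom = 1).
40 + 3 = 43, which is odd, so the puzzle is solvable.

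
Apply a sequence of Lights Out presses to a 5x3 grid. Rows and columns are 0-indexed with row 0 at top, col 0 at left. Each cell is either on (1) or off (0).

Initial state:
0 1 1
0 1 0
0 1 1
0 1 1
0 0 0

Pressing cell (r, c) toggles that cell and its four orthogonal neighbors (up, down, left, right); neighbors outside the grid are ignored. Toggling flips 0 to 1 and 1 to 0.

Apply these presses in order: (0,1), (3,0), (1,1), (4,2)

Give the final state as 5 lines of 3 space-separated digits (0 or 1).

After press 1 at (0,1):
1 0 0
0 0 0
0 1 1
0 1 1
0 0 0

After press 2 at (3,0):
1 0 0
0 0 0
1 1 1
1 0 1
1 0 0

After press 3 at (1,1):
1 1 0
1 1 1
1 0 1
1 0 1
1 0 0

After press 4 at (4,2):
1 1 0
1 1 1
1 0 1
1 0 0
1 1 1

Answer: 1 1 0
1 1 1
1 0 1
1 0 0
1 1 1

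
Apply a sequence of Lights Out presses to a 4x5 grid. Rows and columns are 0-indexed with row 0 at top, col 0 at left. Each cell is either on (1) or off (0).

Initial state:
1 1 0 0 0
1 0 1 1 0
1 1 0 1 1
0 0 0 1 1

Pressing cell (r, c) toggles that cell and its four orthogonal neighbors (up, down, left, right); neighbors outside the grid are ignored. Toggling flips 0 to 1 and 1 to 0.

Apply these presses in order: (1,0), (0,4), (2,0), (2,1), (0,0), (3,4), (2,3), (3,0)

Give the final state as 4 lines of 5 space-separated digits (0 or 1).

Answer: 1 0 0 1 1
0 0 1 0 1
1 1 0 0 1
0 0 0 1 0

Derivation:
After press 1 at (1,0):
0 1 0 0 0
0 1 1 1 0
0 1 0 1 1
0 0 0 1 1

After press 2 at (0,4):
0 1 0 1 1
0 1 1 1 1
0 1 0 1 1
0 0 0 1 1

After press 3 at (2,0):
0 1 0 1 1
1 1 1 1 1
1 0 0 1 1
1 0 0 1 1

After press 4 at (2,1):
0 1 0 1 1
1 0 1 1 1
0 1 1 1 1
1 1 0 1 1

After press 5 at (0,0):
1 0 0 1 1
0 0 1 1 1
0 1 1 1 1
1 1 0 1 1

After press 6 at (3,4):
1 0 0 1 1
0 0 1 1 1
0 1 1 1 0
1 1 0 0 0

After press 7 at (2,3):
1 0 0 1 1
0 0 1 0 1
0 1 0 0 1
1 1 0 1 0

After press 8 at (3,0):
1 0 0 1 1
0 0 1 0 1
1 1 0 0 1
0 0 0 1 0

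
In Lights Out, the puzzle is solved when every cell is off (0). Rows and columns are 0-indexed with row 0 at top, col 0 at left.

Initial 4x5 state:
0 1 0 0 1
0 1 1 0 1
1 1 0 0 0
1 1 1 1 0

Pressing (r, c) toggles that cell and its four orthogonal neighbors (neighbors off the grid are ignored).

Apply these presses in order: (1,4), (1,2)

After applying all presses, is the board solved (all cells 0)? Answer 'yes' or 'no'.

Answer: no

Derivation:
After press 1 at (1,4):
0 1 0 0 0
0 1 1 1 0
1 1 0 0 1
1 1 1 1 0

After press 2 at (1,2):
0 1 1 0 0
0 0 0 0 0
1 1 1 0 1
1 1 1 1 0

Lights still on: 10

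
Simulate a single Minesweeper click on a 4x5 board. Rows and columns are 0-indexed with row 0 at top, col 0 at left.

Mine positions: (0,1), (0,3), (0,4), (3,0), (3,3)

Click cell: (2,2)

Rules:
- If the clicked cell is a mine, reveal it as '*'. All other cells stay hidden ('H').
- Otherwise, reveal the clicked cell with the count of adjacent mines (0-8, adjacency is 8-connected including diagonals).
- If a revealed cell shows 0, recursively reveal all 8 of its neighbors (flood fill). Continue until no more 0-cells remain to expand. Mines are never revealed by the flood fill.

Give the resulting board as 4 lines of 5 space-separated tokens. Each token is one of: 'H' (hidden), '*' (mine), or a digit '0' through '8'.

H H H H H
H H H H H
H H 1 H H
H H H H H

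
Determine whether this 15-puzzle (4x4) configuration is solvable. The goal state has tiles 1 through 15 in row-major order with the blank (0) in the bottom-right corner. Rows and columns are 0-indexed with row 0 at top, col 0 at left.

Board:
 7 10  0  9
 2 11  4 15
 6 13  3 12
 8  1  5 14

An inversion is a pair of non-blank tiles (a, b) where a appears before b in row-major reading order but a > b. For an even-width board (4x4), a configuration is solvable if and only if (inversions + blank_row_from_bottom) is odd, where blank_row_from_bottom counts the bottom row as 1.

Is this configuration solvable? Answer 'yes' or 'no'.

Inversions: 52
Blank is in row 0 (0-indexed from top), which is row 4 counting from the bottom (bottom = 1).
52 + 4 = 56, which is even, so the puzzle is not solvable.

Answer: no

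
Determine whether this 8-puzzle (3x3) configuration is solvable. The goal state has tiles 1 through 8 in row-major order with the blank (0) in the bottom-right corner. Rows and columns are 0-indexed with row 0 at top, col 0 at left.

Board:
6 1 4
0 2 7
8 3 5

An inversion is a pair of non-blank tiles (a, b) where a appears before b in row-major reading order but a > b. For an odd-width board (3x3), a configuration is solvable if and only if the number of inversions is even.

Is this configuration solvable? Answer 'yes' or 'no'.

Inversions (pairs i<j in row-major order where tile[i] > tile[j] > 0): 11
11 is odd, so the puzzle is not solvable.

Answer: no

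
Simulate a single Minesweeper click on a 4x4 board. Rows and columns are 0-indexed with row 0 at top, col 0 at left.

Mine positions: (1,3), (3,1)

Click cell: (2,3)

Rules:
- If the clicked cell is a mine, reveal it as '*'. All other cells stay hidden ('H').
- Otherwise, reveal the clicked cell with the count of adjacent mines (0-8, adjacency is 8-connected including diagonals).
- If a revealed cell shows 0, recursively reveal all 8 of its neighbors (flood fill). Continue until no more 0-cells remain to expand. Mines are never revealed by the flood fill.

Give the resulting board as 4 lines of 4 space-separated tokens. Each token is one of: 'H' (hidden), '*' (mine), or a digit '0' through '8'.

H H H H
H H H H
H H H 1
H H H H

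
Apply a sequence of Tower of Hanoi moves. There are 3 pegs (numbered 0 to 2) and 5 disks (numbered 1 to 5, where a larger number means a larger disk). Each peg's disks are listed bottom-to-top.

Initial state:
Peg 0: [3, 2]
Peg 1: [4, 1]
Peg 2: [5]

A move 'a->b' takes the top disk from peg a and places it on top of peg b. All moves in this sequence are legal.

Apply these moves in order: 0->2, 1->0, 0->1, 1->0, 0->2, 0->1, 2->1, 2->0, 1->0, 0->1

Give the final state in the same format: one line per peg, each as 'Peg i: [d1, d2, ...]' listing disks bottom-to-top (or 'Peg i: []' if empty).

After move 1 (0->2):
Peg 0: [3]
Peg 1: [4, 1]
Peg 2: [5, 2]

After move 2 (1->0):
Peg 0: [3, 1]
Peg 1: [4]
Peg 2: [5, 2]

After move 3 (0->1):
Peg 0: [3]
Peg 1: [4, 1]
Peg 2: [5, 2]

After move 4 (1->0):
Peg 0: [3, 1]
Peg 1: [4]
Peg 2: [5, 2]

After move 5 (0->2):
Peg 0: [3]
Peg 1: [4]
Peg 2: [5, 2, 1]

After move 6 (0->1):
Peg 0: []
Peg 1: [4, 3]
Peg 2: [5, 2, 1]

After move 7 (2->1):
Peg 0: []
Peg 1: [4, 3, 1]
Peg 2: [5, 2]

After move 8 (2->0):
Peg 0: [2]
Peg 1: [4, 3, 1]
Peg 2: [5]

After move 9 (1->0):
Peg 0: [2, 1]
Peg 1: [4, 3]
Peg 2: [5]

After move 10 (0->1):
Peg 0: [2]
Peg 1: [4, 3, 1]
Peg 2: [5]

Answer: Peg 0: [2]
Peg 1: [4, 3, 1]
Peg 2: [5]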